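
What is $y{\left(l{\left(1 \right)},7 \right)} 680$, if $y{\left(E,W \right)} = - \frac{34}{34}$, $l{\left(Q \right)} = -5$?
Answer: $-680$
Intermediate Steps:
$y{\left(E,W \right)} = -1$ ($y{\left(E,W \right)} = \left(-34\right) \frac{1}{34} = -1$)
$y{\left(l{\left(1 \right)},7 \right)} 680 = \left(-1\right) 680 = -680$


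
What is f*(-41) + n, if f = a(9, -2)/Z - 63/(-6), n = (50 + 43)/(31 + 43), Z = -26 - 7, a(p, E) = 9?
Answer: -170151/407 ≈ -418.06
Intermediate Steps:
Z = -33
n = 93/74 ≈ 1.2568
f = 225/22 (f = 9/(-33) - 63/(-6) = 9*(-1/33) - 63*(-1/6) = -3/11 + 21/2 = 225/22 ≈ 10.227)
f*(-41) + n = (225/22)*(-41) + 93/74 = -9225/22 + 93/74 = -170151/407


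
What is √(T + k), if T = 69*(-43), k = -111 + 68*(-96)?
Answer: I*√9606 ≈ 98.01*I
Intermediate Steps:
k = -6639 (k = -111 - 6528 = -6639)
T = -2967
√(T + k) = √(-2967 - 6639) = √(-9606) = I*√9606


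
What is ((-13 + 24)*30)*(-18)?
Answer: -5940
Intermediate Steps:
((-13 + 24)*30)*(-18) = (11*30)*(-18) = 330*(-18) = -5940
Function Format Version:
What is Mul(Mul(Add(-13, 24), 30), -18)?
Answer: -5940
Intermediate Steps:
Mul(Mul(Add(-13, 24), 30), -18) = Mul(Mul(11, 30), -18) = Mul(330, -18) = -5940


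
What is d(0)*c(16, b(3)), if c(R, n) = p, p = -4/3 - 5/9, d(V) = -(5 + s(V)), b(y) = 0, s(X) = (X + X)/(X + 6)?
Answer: 85/9 ≈ 9.4444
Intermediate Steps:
s(X) = 2*X/(6 + X) (s(X) = (2*X)/(6 + X) = 2*X/(6 + X))
d(V) = -5 - 2*V/(6 + V) (d(V) = -(5 + 2*V/(6 + V)) = -5 - 2*V/(6 + V))
p = -17/9 (p = -4*1/3 - 5*1/9 = -4/3 - 5/9 = -17/9 ≈ -1.8889)
c(R, n) = -17/9
d(0)*c(16, b(3)) = ((-30 - 7*0)/(6 + 0))*(-17/9) = ((-30 + 0)/6)*(-17/9) = ((1/6)*(-30))*(-17/9) = -5*(-17/9) = 85/9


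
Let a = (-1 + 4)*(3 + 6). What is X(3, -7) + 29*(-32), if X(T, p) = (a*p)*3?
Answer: -1495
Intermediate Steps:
a = 27 (a = 3*9 = 27)
X(T, p) = 81*p (X(T, p) = (27*p)*3 = 81*p)
X(3, -7) + 29*(-32) = 81*(-7) + 29*(-32) = -567 - 928 = -1495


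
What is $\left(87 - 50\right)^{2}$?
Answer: $1369$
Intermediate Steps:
$\left(87 - 50\right)^{2} = 37^{2} = 1369$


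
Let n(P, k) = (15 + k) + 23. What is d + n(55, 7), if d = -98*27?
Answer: -2601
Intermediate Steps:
d = -2646
n(P, k) = 38 + k
d + n(55, 7) = -2646 + (38 + 7) = -2646 + 45 = -2601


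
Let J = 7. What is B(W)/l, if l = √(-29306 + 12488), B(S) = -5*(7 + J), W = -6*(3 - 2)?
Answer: 35*I*√16818/8409 ≈ 0.53977*I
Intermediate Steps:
W = -6 (W = -6*1 = -6)
B(S) = -70 (B(S) = -5*(7 + 7) = -5*14 = -70)
l = I*√16818 (l = √(-16818) = I*√16818 ≈ 129.68*I)
B(W)/l = -70*(-I*√16818/16818) = -(-35)*I*√16818/8409 = 35*I*√16818/8409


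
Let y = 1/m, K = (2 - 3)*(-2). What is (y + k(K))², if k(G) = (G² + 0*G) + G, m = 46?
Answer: 76729/2116 ≈ 36.261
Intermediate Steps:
K = 2 (K = -1*(-2) = 2)
k(G) = G + G² (k(G) = (G² + 0) + G = G² + G = G + G²)
y = 1/46 ≈ 0.021739
(y + k(K))² = (1/46 + 2*(1 + 2))² = (1/46 + 2*3)² = (1/46 + 6)² = (277/46)² = 76729/2116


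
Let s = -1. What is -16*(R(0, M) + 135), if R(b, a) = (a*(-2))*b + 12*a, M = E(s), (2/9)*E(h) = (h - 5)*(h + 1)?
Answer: -2160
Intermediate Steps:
E(h) = 9*(1 + h)*(-5 + h)/2 (E(h) = 9*((h - 5)*(h + 1))/2 = 9*((-5 + h)*(1 + h))/2 = 9*((1 + h)*(-5 + h))/2 = 9*(1 + h)*(-5 + h)/2)
M = 0 (M = -45/2 - 18*(-1) + (9/2)*(-1)² = -45/2 + 18 + (9/2)*1 = -45/2 + 18 + 9/2 = 0)
R(b, a) = 12*a - 2*a*b (R(b, a) = (-2*a)*b + 12*a = -2*a*b + 12*a = 12*a - 2*a*b)
-16*(R(0, M) + 135) = -16*(2*0*(6 - 1*0) + 135) = -16*(2*0*(6 + 0) + 135) = -16*(2*0*6 + 135) = -16*(0 + 135) = -16*135 = -2160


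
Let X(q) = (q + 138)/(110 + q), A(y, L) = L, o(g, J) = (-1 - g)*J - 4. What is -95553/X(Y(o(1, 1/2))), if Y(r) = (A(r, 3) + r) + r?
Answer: -9841959/131 ≈ -75130.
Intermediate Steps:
o(g, J) = -4 + J*(-1 - g) (o(g, J) = J*(-1 - g) - 4 = -4 + J*(-1 - g))
Y(r) = 3 + 2*r (Y(r) = (3 + r) + r = 3 + 2*r)
X(q) = (138 + q)/(110 + q)
-95553/X(Y(o(1, 1/2))) = -95553*(110 + (3 + 2*(-4 - 1/2 - 1*1/2)))/(138 + (3 + 2*(-4 - 1/2 - 1*1/2))) = -95553*(110 + (3 + 2*(-4 - 1*½ - 1*½*1)))/(138 + (3 + 2*(-4 - 1*½ - 1*½*1))) = -95553*(110 + (3 + 2*(-4 - ½ - ½)))/(138 + (3 + 2*(-4 - ½ - ½))) = -95553*(110 + (3 + 2*(-5)))/(138 + (3 + 2*(-5))) = -95553*(110 + (3 - 10))/(138 + (3 - 10)) = -95553*(110 - 7)/(138 - 7) = -95553/(131/103) = -95553/((1/103)*131) = -95553/131/103 = -95553*103/131 = -9841959/131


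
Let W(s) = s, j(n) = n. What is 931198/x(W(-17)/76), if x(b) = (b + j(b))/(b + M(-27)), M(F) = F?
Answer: 963324331/17 ≈ 5.6666e+7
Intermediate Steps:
x(b) = 2*b/(-27 + b) (x(b) = (b + b)/(b - 27) = (2*b)/(-27 + b) = 2*b/(-27 + b))
931198/x(W(-17)/76) = 931198/((2*(-17/76)/(-27 - 17/76))) = 931198/((2*(-17/76)/(-2069/76))) = 931198/((2*(-17/76)*(-76/2069))) = 931198/(34/2069) = 931198*(2069/34) = 963324331/17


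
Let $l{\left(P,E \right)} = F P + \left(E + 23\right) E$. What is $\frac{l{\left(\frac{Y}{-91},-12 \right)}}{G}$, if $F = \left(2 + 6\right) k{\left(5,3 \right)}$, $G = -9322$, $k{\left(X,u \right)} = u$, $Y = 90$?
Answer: $\frac{7086}{424151} \approx 0.016706$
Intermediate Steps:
$F = 24$ ($F = \left(2 + 6\right) 3 = 8 \cdot 3 = 24$)
$l{\left(P,E \right)} = 24 P + E \left(23 + E\right)$ ($l{\left(P,E \right)} = 24 P + \left(E + 23\right) E = 24 P + \left(23 + E\right) E = 24 P + E \left(23 + E\right)$)
$\frac{l{\left(\frac{Y}{-91},-12 \right)}}{G} = \frac{\left(-12\right)^{2} + 23 \left(-12\right) + 24 \frac{90}{-91}}{-9322} = \left(144 - 276 + 24 \cdot 90 \left(- \frac{1}{91}\right)\right) \left(- \frac{1}{9322}\right) = \left(144 - 276 + 24 \left(- \frac{90}{91}\right)\right) \left(- \frac{1}{9322}\right) = \left(144 - 276 - \frac{2160}{91}\right) \left(- \frac{1}{9322}\right) = \left(- \frac{14172}{91}\right) \left(- \frac{1}{9322}\right) = \frac{7086}{424151}$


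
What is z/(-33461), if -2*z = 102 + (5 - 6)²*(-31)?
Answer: 71/66922 ≈ 0.0010609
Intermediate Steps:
z = -71/2 (z = -(102 + (5 - 6)²*(-31))/2 = -(102 + (-1)²*(-31))/2 = -(102 + 1*(-31))/2 = -(102 - 31)/2 = -½*71 = -71/2 ≈ -35.500)
z/(-33461) = -71/2/(-33461) = -71/2*(-1/33461) = 71/66922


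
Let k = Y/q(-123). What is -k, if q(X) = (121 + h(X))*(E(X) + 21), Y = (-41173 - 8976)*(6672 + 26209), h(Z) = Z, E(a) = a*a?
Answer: -1648949269/30300 ≈ -54421.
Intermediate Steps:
E(a) = a**2
Y = -1648949269 (Y = -50149*32881 = -1648949269)
q(X) = (21 + X**2)*(121 + X) (q(X) = (121 + X)*(X**2 + 21) = (121 + X)*(21 + X**2) = (21 + X**2)*(121 + X))
k = 1648949269/30300 (k = -1648949269/(2541 + (-123)**3 + 21*(-123) + 121*(-123)**2) = -1648949269/(2541 - 1860867 - 2583 + 121*15129) = -1648949269/(2541 - 1860867 - 2583 + 1830609) = -1648949269/(-30300) = -1648949269*(-1/30300) = 1648949269/30300 ≈ 54421.)
-k = -1*1648949269/30300 = -1648949269/30300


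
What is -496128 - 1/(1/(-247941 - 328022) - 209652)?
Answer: -59908346488160293/120751794877 ≈ -4.9613e+5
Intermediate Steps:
-496128 - 1/(1/(-247941 - 328022) - 209652) = -496128 - 1/(1/(-575963) - 209652) = -496128 - 1/(-1/575963 - 209652) = -496128 - 1/(-120751794877/575963) = -496128 - 1*(-575963/120751794877) = -496128 + 575963/120751794877 = -59908346488160293/120751794877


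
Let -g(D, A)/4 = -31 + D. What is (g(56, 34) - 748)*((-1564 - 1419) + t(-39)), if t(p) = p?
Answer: 2562656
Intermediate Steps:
g(D, A) = 124 - 4*D (g(D, A) = -4*(-31 + D) = 124 - 4*D)
(g(56, 34) - 748)*((-1564 - 1419) + t(-39)) = ((124 - 4*56) - 748)*((-1564 - 1419) - 39) = ((124 - 224) - 748)*(-2983 - 39) = (-100 - 748)*(-3022) = -848*(-3022) = 2562656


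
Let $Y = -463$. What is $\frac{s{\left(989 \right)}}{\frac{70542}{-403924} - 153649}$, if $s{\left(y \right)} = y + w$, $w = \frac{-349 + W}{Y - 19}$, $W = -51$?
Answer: $- \frac{48177833138}{7478542000769} \approx -0.0064421$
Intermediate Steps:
$w = \frac{200}{241}$ ($w = \frac{-349 - 51}{-463 - 19} = - \frac{400}{-482} = \left(-400\right) \left(- \frac{1}{482}\right) = \frac{200}{241} \approx 0.82988$)
$s{\left(y \right)} = \frac{200}{241} + y$ ($s{\left(y \right)} = y + \frac{200}{241} = \frac{200}{241} + y$)
$\frac{s{\left(989 \right)}}{\frac{70542}{-403924} - 153649} = \frac{\frac{200}{241} + 989}{\frac{70542}{-403924} - 153649} = \frac{238549}{241 \left(70542 \left(- \frac{1}{403924}\right) - 153649\right)} = \frac{238549}{241 \left(- \frac{35271}{201962} - 153649\right)} = \frac{238549}{241 \left(- \frac{31031294609}{201962}\right)} = \frac{238549}{241} \left(- \frac{201962}{31031294609}\right) = - \frac{48177833138}{7478542000769}$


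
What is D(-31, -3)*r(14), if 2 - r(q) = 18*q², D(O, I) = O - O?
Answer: 0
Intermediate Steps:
D(O, I) = 0
r(q) = 2 - 18*q²
D(-31, -3)*r(14) = 0*(2 - 18*14²) = 0*(2 - 18*196) = 0*(2 - 3528) = 0*(-3526) = 0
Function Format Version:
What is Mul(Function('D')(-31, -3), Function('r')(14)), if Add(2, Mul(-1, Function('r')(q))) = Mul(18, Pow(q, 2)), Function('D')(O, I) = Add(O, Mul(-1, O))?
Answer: 0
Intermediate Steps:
Function('D')(O, I) = 0
Function('r')(q) = Add(2, Mul(-18, Pow(q, 2))) (Function('r')(q) = Add(2, Mul(-1, Mul(18, Pow(q, 2)))) = Add(2, Mul(-18, Pow(q, 2))))
Mul(Function('D')(-31, -3), Function('r')(14)) = Mul(0, Add(2, Mul(-18, Pow(14, 2)))) = Mul(0, Add(2, Mul(-18, 196))) = Mul(0, Add(2, -3528)) = Mul(0, -3526) = 0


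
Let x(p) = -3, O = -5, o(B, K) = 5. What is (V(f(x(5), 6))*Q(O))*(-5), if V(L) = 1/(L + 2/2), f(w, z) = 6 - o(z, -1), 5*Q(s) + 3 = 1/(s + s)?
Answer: 31/20 ≈ 1.5500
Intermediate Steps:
Q(s) = -3/5 + 1/(10*s) (Q(s) = -3/5 + 1/(5*(s + s)) = -3/5 + 1/(5*((2*s))) = -3/5 + (1/(2*s))/5 = -3/5 + 1/(10*s))
f(w, z) = 1 (f(w, z) = 6 - 1*5 = 6 - 5 = 1)
V(L) = 1/(1 + L) (V(L) = 1/(L + 2*(1/2)) = 1/(L + 1) = 1/(1 + L))
(V(f(x(5), 6))*Q(O))*(-5) = (((1/10)*(1 - 6*(-5))/(-5))/(1 + 1))*(-5) = (((1/10)*(-1/5)*(1 + 30))/2)*(-5) = (((1/10)*(-1/5)*31)/2)*(-5) = ((1/2)*(-31/50))*(-5) = -31/100*(-5) = 31/20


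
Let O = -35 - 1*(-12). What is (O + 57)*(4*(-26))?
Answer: -3536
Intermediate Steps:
O = -23 (O = -35 + 12 = -23)
(O + 57)*(4*(-26)) = (-23 + 57)*(4*(-26)) = 34*(-104) = -3536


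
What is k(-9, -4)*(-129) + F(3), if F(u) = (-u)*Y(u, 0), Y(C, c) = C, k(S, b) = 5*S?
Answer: 5796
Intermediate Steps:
F(u) = -u² (F(u) = (-u)*u = -u²)
k(-9, -4)*(-129) + F(3) = (5*(-9))*(-129) - 1*3² = -45*(-129) - 1*9 = 5805 - 9 = 5796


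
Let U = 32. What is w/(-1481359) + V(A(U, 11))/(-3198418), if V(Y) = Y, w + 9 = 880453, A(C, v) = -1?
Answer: -2816026456233/4738005290062 ≈ -0.59435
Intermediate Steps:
w = 880444 (w = -9 + 880453 = 880444)
w/(-1481359) + V(A(U, 11))/(-3198418) = 880444/(-1481359) - 1/(-3198418) = 880444*(-1/1481359) - 1*(-1/3198418) = -880444/1481359 + 1/3198418 = -2816026456233/4738005290062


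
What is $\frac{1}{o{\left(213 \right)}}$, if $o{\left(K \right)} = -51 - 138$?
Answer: $- \frac{1}{189} \approx -0.005291$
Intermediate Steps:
$o{\left(K \right)} = -189$
$\frac{1}{o{\left(213 \right)}} = \frac{1}{-189} = - \frac{1}{189}$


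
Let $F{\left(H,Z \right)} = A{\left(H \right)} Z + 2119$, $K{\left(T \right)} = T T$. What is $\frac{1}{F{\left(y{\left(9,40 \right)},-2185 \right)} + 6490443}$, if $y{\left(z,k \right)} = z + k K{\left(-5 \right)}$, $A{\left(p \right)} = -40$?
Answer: $\frac{1}{6579962} \approx 1.5198 \cdot 10^{-7}$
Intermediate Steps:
$K{\left(T \right)} = T^{2}$
$y{\left(z,k \right)} = z + 25 k$ ($y{\left(z,k \right)} = z + k \left(-5\right)^{2} = z + k 25 = z + 25 k$)
$F{\left(H,Z \right)} = 2119 - 40 Z$ ($F{\left(H,Z \right)} = - 40 Z + 2119 = 2119 - 40 Z$)
$\frac{1}{F{\left(y{\left(9,40 \right)},-2185 \right)} + 6490443} = \frac{1}{\left(2119 - -87400\right) + 6490443} = \frac{1}{\left(2119 + 87400\right) + 6490443} = \frac{1}{89519 + 6490443} = \frac{1}{6579962}$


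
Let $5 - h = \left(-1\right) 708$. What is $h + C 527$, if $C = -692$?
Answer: $-363971$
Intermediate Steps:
$h = 713$ ($h = 5 - \left(-1\right) 708 = 5 - -708 = 5 + 708 = 713$)
$h + C 527 = 713 - 364684 = -363971$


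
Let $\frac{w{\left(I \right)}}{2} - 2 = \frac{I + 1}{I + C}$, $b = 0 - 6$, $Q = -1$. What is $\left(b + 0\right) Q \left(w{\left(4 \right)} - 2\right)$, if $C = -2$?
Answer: $42$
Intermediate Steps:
$b = -6$
$w{\left(I \right)} = 4 + \frac{2 \left(1 + I\right)}{-2 + I}$ ($w{\left(I \right)} = 4 + 2 \frac{I + 1}{I - 2} = 4 + 2 \frac{1 + I}{-2 + I} = 4 + \frac{2 \left(1 + I\right)}{-2 + I}$)
$\left(b + 0\right) Q \left(w{\left(4 \right)} - 2\right) = \left(-6 + 0\right) \left(- (\frac{6 \left(-1 + 4\right)}{-2 + 4} - 2)\right) = - 6 \left(- (6 \cdot \frac{1}{2} \cdot 3 - 2)\right) = - 6 \left(- (9 - 2)\right) = - 6 \left(\left(-1\right) 7\right) = \left(-6\right) \left(-7\right) = 42$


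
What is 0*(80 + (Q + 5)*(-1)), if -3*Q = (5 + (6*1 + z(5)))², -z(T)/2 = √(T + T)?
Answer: 0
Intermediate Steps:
z(T) = -2*√2*√T (z(T) = -2*√(T + T) = -2*√2*√T)
Q = -(11 - 2*√10)²/3 (Q = -(5 + (6*1 - 2*√2*√5))²/3 = -(5 + (6 - 2*√10))²/3 = -(11 - 2*√10)²/3 ≈ -7.2866)
0*(80 + (Q + 5)*(-1)) = 0*(80 + ((-161/3 + 44*√10/3) + 5)*(-1)) = 0*(80 + (-146/3 + 44*√10/3)*(-1)) = 0*(80 + (146/3 - 44*√10/3)) = 0*(386/3 - 44*√10/3) = 0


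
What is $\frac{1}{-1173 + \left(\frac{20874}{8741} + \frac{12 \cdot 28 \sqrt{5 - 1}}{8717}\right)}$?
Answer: $- \frac{76195297}{89189250771} \approx -0.00085431$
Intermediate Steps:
$\frac{1}{-1173 + \left(\frac{20874}{8741} + \frac{12 \cdot 28 \sqrt{5 - 1}}{8717}\right)} = \frac{1}{-1173 + \left(20874 \cdot \frac{1}{8741} + 336 \sqrt{4} \cdot \frac{1}{8717}\right)} = \frac{1}{-1173 + \left(\frac{20874}{8741} + 336 \cdot 2 \cdot \frac{1}{8717}\right)} = \frac{1}{-1173 + \left(\frac{20874}{8741} + 672 \cdot \frac{1}{8717}\right)} = \frac{1}{-1173 + \left(\frac{20874}{8741} + \frac{672}{8717}\right)} = \frac{1}{-1173 + \frac{187832610}{76195297}} = \frac{1}{- \frac{89189250771}{76195297}} = - \frac{76195297}{89189250771}$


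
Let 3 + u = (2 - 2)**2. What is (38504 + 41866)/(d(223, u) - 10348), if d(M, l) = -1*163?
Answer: -80370/10511 ≈ -7.6463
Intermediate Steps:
u = -3 (u = -3 + (2 - 2)**2 = -3 + 0**2 = -3 + 0 = -3)
d(M, l) = -163
(38504 + 41866)/(d(223, u) - 10348) = (38504 + 41866)/(-163 - 10348) = 80370/(-10511) = 80370*(-1/10511) = -80370/10511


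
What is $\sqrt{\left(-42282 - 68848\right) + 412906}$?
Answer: $4 \sqrt{18861} \approx 549.34$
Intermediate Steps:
$\sqrt{\left(-42282 - 68848\right) + 412906} = \sqrt{-111130 + 412906} = \sqrt{301776} = 4 \sqrt{18861}$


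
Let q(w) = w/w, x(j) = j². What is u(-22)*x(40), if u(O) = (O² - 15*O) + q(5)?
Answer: 1304000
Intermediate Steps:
q(w) = 1
u(O) = 1 + O² - 15*O (u(O) = (O² - 15*O) + 1 = 1 + O² - 15*O)
u(-22)*x(40) = (1 + (-22)² - 15*(-22))*40² = (1 + 484 + 330)*1600 = 815*1600 = 1304000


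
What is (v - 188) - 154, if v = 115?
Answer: -227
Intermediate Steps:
(v - 188) - 154 = (115 - 188) - 154 = -73 - 154 = -227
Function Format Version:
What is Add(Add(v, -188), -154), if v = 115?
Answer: -227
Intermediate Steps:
Add(Add(v, -188), -154) = Add(Add(115, -188), -154) = Add(-73, -154) = -227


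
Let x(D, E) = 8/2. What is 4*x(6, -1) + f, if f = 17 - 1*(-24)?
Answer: 57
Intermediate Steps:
x(D, E) = 4 (x(D, E) = 8*(½) = 4)
f = 41 (f = 17 + 24 = 41)
4*x(6, -1) + f = 4*4 + 41 = 16 + 41 = 57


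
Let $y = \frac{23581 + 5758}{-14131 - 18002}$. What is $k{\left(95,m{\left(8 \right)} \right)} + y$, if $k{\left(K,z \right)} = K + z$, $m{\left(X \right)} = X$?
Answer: $\frac{3280360}{32133} \approx 102.09$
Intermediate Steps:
$y = - \frac{29339}{32133}$ ($y = \frac{29339}{-32133} = 29339 \left(- \frac{1}{32133}\right) = - \frac{29339}{32133} \approx -0.91305$)
$k{\left(95,m{\left(8 \right)} \right)} + y = \left(95 + 8\right) - \frac{29339}{32133} = 103 - \frac{29339}{32133} = \frac{3280360}{32133}$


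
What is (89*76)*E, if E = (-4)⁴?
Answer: 1731584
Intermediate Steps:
E = 256
(89*76)*E = (89*76)*256 = 6764*256 = 1731584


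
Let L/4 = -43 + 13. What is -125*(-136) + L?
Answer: 16880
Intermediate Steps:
L = -120 (L = 4*(-43 + 13) = 4*(-30) = -120)
-125*(-136) + L = -125*(-136) - 120 = 17000 - 120 = 16880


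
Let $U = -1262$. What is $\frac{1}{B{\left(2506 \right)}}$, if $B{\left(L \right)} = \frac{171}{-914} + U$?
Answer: $- \frac{914}{1153639} \approx -0.00079228$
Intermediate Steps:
$B{\left(L \right)} = - \frac{1153639}{914}$ ($B{\left(L \right)} = \frac{171}{-914} - 1262 = 171 \left(- \frac{1}{914}\right) - 1262 = - \frac{171}{914} - 1262 = - \frac{1153639}{914}$)
$\frac{1}{B{\left(2506 \right)}} = \frac{1}{- \frac{1153639}{914}} = - \frac{914}{1153639}$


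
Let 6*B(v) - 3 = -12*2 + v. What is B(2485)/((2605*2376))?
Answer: 14/211005 ≈ 6.6349e-5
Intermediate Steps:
B(v) = -7/2 + v/6 (B(v) = 1/2 + (-12*2 + v)/6 = 1/2 + (-24 + v)/6 = 1/2 + (-4 + v/6) = -7/2 + v/6)
B(2485)/((2605*2376)) = (-7/2 + (1/6)*2485)/((2605*2376)) = (-7/2 + 2485/6)/6189480 = (1232/3)*(1/6189480) = 14/211005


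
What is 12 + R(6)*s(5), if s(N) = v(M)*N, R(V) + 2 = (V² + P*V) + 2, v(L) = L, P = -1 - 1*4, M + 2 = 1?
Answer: -18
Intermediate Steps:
M = -1 (M = -2 + 1 = -1)
P = -5 (P = -1 - 4 = -5)
R(V) = V² - 5*V (R(V) = -2 + ((V² - 5*V) + 2) = -2 + (2 + V² - 5*V) = V² - 5*V)
s(N) = -N
12 + R(6)*s(5) = 12 + (6*(-5 + 6))*(-1*5) = 12 + (6*1)*(-5) = 12 + 6*(-5) = 12 - 30 = -18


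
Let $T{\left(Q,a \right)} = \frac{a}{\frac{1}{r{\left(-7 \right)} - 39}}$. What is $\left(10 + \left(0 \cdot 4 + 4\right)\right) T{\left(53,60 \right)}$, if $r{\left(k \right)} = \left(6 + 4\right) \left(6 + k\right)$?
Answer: $-41160$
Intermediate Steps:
$r{\left(k \right)} = 60 + 10 k$ ($r{\left(k \right)} = 10 \left(6 + k\right) = 60 + 10 k$)
$T{\left(Q,a \right)} = - 49 a$ ($T{\left(Q,a \right)} = \frac{a}{\frac{1}{\left(60 + 10 \left(-7\right)\right) - 39}} = \frac{a}{\frac{1}{\left(60 - 70\right) - 39}} = \frac{a}{\frac{1}{-10 - 39}} = \frac{a}{\frac{1}{-49}} = \frac{a}{- \frac{1}{49}} = a \left(-49\right) = - 49 a$)
$\left(10 + \left(0 \cdot 4 + 4\right)\right) T{\left(53,60 \right)} = \left(10 + \left(0 \cdot 4 + 4\right)\right) \left(\left(-49\right) 60\right) = \left(10 + \left(0 + 4\right)\right) \left(-2940\right) = \left(10 + 4\right) \left(-2940\right) = 14 \left(-2940\right) = -41160$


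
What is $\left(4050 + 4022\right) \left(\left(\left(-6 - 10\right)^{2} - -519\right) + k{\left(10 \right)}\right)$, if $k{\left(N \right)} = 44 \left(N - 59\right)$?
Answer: $-11147432$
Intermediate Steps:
$k{\left(N \right)} = -2596 + 44 N$ ($k{\left(N \right)} = 44 \left(-59 + N\right) = -2596 + 44 N$)
$\left(4050 + 4022\right) \left(\left(\left(-6 - 10\right)^{2} - -519\right) + k{\left(10 \right)}\right) = \left(4050 + 4022\right) \left(\left(\left(-6 - 10\right)^{2} - -519\right) + \left(-2596 + 44 \cdot 10\right)\right) = 8072 \left(\left(\left(-16\right)^{2} + 519\right) + \left(-2596 + 440\right)\right) = 8072 \left(\left(256 + 519\right) - 2156\right) = 8072 \left(775 - 2156\right) = 8072 \left(-1381\right) = -11147432$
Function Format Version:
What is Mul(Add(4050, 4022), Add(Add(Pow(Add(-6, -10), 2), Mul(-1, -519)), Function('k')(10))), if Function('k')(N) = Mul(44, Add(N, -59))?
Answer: -11147432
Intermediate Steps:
Function('k')(N) = Add(-2596, Mul(44, N)) (Function('k')(N) = Mul(44, Add(-59, N)) = Add(-2596, Mul(44, N)))
Mul(Add(4050, 4022), Add(Add(Pow(Add(-6, -10), 2), Mul(-1, -519)), Function('k')(10))) = Mul(Add(4050, 4022), Add(Add(Pow(Add(-6, -10), 2), Mul(-1, -519)), Add(-2596, Mul(44, 10)))) = Mul(8072, Add(Add(Pow(-16, 2), 519), Add(-2596, 440))) = Mul(8072, Add(Add(256, 519), -2156)) = Mul(8072, Add(775, -2156)) = Mul(8072, -1381) = -11147432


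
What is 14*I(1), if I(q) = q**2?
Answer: 14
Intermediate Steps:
14*I(1) = 14*1**2 = 14*1 = 14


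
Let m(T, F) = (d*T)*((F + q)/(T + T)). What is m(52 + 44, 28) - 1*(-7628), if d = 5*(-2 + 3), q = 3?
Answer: 15411/2 ≈ 7705.5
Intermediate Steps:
d = 5 (d = 5*1 = 5)
m(T, F) = 15/2 + 5*F/2 (m(T, F) = (5*T)*((F + 3)/(T + T)) = (5*T)*((3 + F)/((2*T))) = (5*T)*((3 + F)*(1/(2*T))) = (5*T)*((3 + F)/(2*T)) = 15/2 + 5*F/2)
m(52 + 44, 28) - 1*(-7628) = (15/2 + (5/2)*28) - 1*(-7628) = (15/2 + 70) + 7628 = 155/2 + 7628 = 15411/2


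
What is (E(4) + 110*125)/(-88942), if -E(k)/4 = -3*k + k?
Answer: -6891/44471 ≈ -0.15495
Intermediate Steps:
E(k) = 8*k (E(k) = -4*(-3*k + k) = -(-8)*k = 8*k)
(E(4) + 110*125)/(-88942) = (8*4 + 110*125)/(-88942) = (32 + 13750)*(-1/88942) = 13782*(-1/88942) = -6891/44471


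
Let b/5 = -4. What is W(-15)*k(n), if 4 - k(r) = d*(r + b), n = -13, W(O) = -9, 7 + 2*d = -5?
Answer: 1746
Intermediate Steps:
d = -6 (d = -7/2 + (½)*(-5) = -7/2 - 5/2 = -6)
b = -20 (b = 5*(-4) = -20)
k(r) = -116 + 6*r (k(r) = 4 - (-6)*(r - 20) = 4 - (-6)*(-20 + r) = 4 - (120 - 6*r) = 4 + (-120 + 6*r) = -116 + 6*r)
W(-15)*k(n) = -9*(-116 + 6*(-13)) = -9*(-116 - 78) = -9*(-194) = 1746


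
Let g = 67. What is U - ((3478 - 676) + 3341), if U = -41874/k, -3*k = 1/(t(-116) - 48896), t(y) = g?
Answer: -6134002781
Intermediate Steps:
t(y) = 67
k = 1/146487 (k = -1/(3*(67 - 48896)) = -⅓/(-48829) = -⅓*(-1/48829) = 1/146487 ≈ 6.8265e-6)
U = -6133996638 (U = -41874/1/146487 = -41874*146487 = -6133996638)
U - ((3478 - 676) + 3341) = -6133996638 - ((3478 - 676) + 3341) = -6133996638 - (2802 + 3341) = -6133996638 - 1*6143 = -6133996638 - 6143 = -6134002781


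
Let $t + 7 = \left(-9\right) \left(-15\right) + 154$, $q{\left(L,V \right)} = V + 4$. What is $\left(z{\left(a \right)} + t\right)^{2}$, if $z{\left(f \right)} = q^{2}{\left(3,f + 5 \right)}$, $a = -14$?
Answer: $94249$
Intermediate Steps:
$q{\left(L,V \right)} = 4 + V$
$z{\left(f \right)} = \left(9 + f\right)^{2}$ ($z{\left(f \right)} = \left(4 + \left(f + 5\right)\right)^{2} = \left(4 + \left(5 + f\right)\right)^{2} = \left(9 + f\right)^{2}$)
$t = 282$ ($t = -7 + \left(\left(-9\right) \left(-15\right) + 154\right) = -7 + \left(135 + 154\right) = -7 + 289 = 282$)
$\left(z{\left(a \right)} + t\right)^{2} = \left(\left(9 - 14\right)^{2} + 282\right)^{2} = \left(\left(-5\right)^{2} + 282\right)^{2} = \left(25 + 282\right)^{2} = 307^{2} = 94249$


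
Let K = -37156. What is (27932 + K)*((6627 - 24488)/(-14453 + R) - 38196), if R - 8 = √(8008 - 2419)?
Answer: 680648392676858/1931967 - 41187466*√69/5795901 ≈ 3.5231e+8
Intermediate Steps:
R = 8 + 9*√69 (R = 8 + √(8008 - 2419) = 8 + √5589 = 8 + 9*√69 ≈ 82.760)
(27932 + K)*((6627 - 24488)/(-14453 + R) - 38196) = (27932 - 37156)*((6627 - 24488)/(-14453 + (8 + 9*√69)) - 38196) = -9224*(-17861/(-14445 + 9*√69) - 38196) = -9224*(-38196 - 17861/(-14445 + 9*√69)) = 352319904 + 164749864/(-14445 + 9*√69)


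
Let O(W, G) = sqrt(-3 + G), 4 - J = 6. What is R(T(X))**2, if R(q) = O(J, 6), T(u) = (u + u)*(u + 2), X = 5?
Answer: 3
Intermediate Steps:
J = -2 (J = 4 - 1*6 = 4 - 6 = -2)
T(u) = 2*u*(2 + u) (T(u) = (2*u)*(2 + u) = 2*u*(2 + u))
R(q) = sqrt(3) (R(q) = sqrt(-3 + 6) = sqrt(3))
R(T(X))**2 = (sqrt(3))**2 = 3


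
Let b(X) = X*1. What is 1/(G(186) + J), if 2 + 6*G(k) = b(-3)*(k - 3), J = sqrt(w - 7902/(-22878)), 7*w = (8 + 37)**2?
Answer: -29413482/2608371569 - 144*sqrt(1432888541)/2608371569 ≈ -0.013366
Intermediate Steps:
b(X) = X
w = 2025/7 (w = (8 + 37)**2/7 = (1/7)*45**2 = (1/7)*2025 = 2025/7 ≈ 289.29)
J = 4*sqrt(1432888541)/8897 (J = sqrt(2025/7 - 7902/(-22878)) = sqrt(2025/7 - 7902*(-1/22878)) = sqrt(2025/7 + 439/1271) = sqrt(2576848/8897) = 4*sqrt(1432888541)/8897 ≈ 17.019)
G(k) = 7/6 - k/2 (G(k) = -1/3 + (-3*(k - 3))/6 = -1/3 + (-3*(-3 + k))/6 = -1/3 + (9 - 3*k)/6 = -1/3 + (3/2 - k/2) = 7/6 - k/2)
1/(G(186) + J) = 1/((7/6 - 1/2*186) + 4*sqrt(1432888541)/8897) = 1/((7/6 - 93) + 4*sqrt(1432888541)/8897) = 1/(-551/6 + 4*sqrt(1432888541)/8897)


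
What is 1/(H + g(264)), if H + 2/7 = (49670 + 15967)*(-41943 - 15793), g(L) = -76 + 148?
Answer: -7/26527324322 ≈ -2.6388e-10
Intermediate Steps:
g(L) = 72
H = -26527324826/7 (H = -2/7 + (49670 + 15967)*(-41943 - 15793) = -2/7 + 65637*(-57736) = -2/7 - 3789617832 = -26527324826/7 ≈ -3.7896e+9)
1/(H + g(264)) = 1/(-26527324826/7 + 72) = 1/(-26527324322/7) = -7/26527324322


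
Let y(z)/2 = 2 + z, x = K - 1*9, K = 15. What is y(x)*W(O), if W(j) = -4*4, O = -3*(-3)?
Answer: -256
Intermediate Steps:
O = 9
W(j) = -16
x = 6 (x = 15 - 1*9 = 15 - 9 = 6)
y(z) = 4 + 2*z (y(z) = 2*(2 + z) = 4 + 2*z)
y(x)*W(O) = (4 + 2*6)*(-16) = (4 + 12)*(-16) = 16*(-16) = -256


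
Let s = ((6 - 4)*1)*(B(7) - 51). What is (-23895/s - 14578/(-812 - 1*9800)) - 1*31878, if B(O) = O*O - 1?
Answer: -74003117/2653 ≈ -27894.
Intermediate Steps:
B(O) = -1 + O² (B(O) = O² - 1 = -1 + O²)
s = -6 (s = ((6 - 4)*1)*((-1 + 7²) - 51) = (2*1)*((-1 + 49) - 51) = 2*(48 - 51) = 2*(-3) = -6)
(-23895/s - 14578/(-812 - 1*9800)) - 1*31878 = (-23895/(-6) - 14578/(-812 - 1*9800)) - 1*31878 = (-23895*(-⅙) - 14578/(-812 - 9800)) - 31878 = (7965/2 - 14578/(-10612)) - 31878 = (7965/2 - 14578*(-1/10612)) - 31878 = (7965/2 + 7289/5306) - 31878 = 10569217/2653 - 31878 = -74003117/2653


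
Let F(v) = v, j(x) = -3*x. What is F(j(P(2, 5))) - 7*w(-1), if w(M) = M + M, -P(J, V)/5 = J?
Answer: 44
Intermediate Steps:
P(J, V) = -5*J
w(M) = 2*M
F(j(P(2, 5))) - 7*w(-1) = -(-15)*2 - 14*(-1) = -3*(-10) - 7*(-2) = 30 + 14 = 44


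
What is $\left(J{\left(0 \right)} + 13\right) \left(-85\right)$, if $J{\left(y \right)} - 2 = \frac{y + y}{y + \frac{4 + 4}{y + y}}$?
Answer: $-1275$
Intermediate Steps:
$J{\left(y \right)} = 2 + \frac{2 y}{y + \frac{4}{y}}$ ($J{\left(y \right)} = 2 + \frac{y + y}{y + \frac{4 + 4}{y + y}} = 2 + \frac{2 y}{y + \frac{8}{2 y}} = 2 + \frac{2 y}{y + 8 \frac{1}{2 y}} = 2 + \frac{2 y}{y + \frac{4}{y}}$)
$\left(J{\left(0 \right)} + 13\right) \left(-85\right) = \left(\frac{4 \left(2 + 0^{2}\right)}{4 + 0^{2}} + 13\right) \left(-85\right) = \left(\frac{4 \left(2 + 0\right)}{4 + 0} + 13\right) \left(-85\right) = \left(4 \cdot \frac{1}{4} \cdot 2 + 13\right) \left(-85\right) = \left(2 + 13\right) \left(-85\right) = 15 \left(-85\right) = -1275$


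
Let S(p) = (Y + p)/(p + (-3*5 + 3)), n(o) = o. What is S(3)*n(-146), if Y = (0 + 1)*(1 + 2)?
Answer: 292/3 ≈ 97.333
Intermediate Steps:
Y = 3 (Y = 1*3 = 3)
S(p) = (3 + p)/(-12 + p) (S(p) = (3 + p)/(p + (-3*5 + 3)) = (3 + p)/(p + (-15 + 3)) = (3 + p)/(p - 12) = (3 + p)/(-12 + p))
S(3)*n(-146) = ((3 + 3)/(-12 + 3))*(-146) = (6/(-9))*(-146) = -1/9*6*(-146) = -2/3*(-146) = 292/3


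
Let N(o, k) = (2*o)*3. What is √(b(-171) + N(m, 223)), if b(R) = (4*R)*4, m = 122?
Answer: 2*I*√501 ≈ 44.766*I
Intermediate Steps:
N(o, k) = 6*o
b(R) = 16*R
√(b(-171) + N(m, 223)) = √(16*(-171) + 6*122) = √(-2736 + 732) = √(-2004) = 2*I*√501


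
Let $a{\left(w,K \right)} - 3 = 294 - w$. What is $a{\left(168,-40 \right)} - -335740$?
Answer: $335869$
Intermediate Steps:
$a{\left(w,K \right)} = 297 - w$ ($a{\left(w,K \right)} = 3 - \left(-294 + w\right) = 297 - w$)
$a{\left(168,-40 \right)} - -335740 = \left(297 - 168\right) - -335740 = \left(297 - 168\right) + 335740 = 129 + 335740 = 335869$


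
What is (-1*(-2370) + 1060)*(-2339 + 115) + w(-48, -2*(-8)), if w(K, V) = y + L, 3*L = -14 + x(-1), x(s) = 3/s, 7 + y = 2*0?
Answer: -22884998/3 ≈ -7.6283e+6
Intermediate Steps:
y = -7 (y = -7 + 2*0 = -7 + 0 = -7)
L = -17/3 (L = (-14 + 3/(-1))/3 = (-14 + 3*(-1))/3 = (-14 - 3)/3 = (⅓)*(-17) = -17/3 ≈ -5.6667)
w(K, V) = -38/3 (w(K, V) = -7 - 17/3 = -38/3)
(-1*(-2370) + 1060)*(-2339 + 115) + w(-48, -2*(-8)) = (-1*(-2370) + 1060)*(-2339 + 115) - 38/3 = (2370 + 1060)*(-2224) - 38/3 = 3430*(-2224) - 38/3 = -7628320 - 38/3 = -22884998/3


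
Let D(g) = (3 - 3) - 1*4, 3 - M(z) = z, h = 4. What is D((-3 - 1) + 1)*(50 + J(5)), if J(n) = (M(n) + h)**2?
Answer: -216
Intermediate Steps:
M(z) = 3 - z
J(n) = (7 - n)**2 (J(n) = ((3 - n) + 4)**2 = (7 - n)**2)
D(g) = -4 (D(g) = 0 - 4 = -4)
D((-3 - 1) + 1)*(50 + J(5)) = -4*(50 + (-7 + 5)**2) = -4*(50 + (-2)**2) = -4*(50 + 4) = -4*54 = -216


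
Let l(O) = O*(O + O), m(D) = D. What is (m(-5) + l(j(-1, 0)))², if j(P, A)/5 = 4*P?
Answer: 632025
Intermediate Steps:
j(P, A) = 20*P (j(P, A) = 5*(4*P) = 20*P)
l(O) = 2*O² (l(O) = O*(2*O) = 2*O²)
(m(-5) + l(j(-1, 0)))² = (-5 + 2*(20*(-1))²)² = (-5 + 2*(-20)²)² = (-5 + 2*400)² = (-5 + 800)² = 795² = 632025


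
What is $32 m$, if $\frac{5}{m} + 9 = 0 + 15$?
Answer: $\frac{80}{3} \approx 26.667$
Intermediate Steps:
$m = \frac{5}{6}$ ($m = \frac{5}{-9 + \left(0 + 15\right)} = \frac{5}{-9 + 15} = \frac{5}{6} \approx 0.83333$)
$32 m = 32 \cdot \frac{5}{6} = \frac{80}{3}$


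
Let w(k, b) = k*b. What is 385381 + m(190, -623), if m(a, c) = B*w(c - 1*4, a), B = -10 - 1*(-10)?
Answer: 385381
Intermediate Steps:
w(k, b) = b*k
B = 0 (B = -10 + 10 = 0)
m(a, c) = 0 (m(a, c) = 0*(a*(c - 1*4)) = 0*(a*(c - 4)) = 0*(a*(-4 + c)) = 0)
385381 + m(190, -623) = 385381 + 0 = 385381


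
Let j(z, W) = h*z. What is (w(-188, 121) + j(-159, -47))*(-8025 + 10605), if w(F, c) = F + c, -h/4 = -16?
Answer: -26426940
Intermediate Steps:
h = 64 (h = -4*(-16) = 64)
j(z, W) = 64*z
(w(-188, 121) + j(-159, -47))*(-8025 + 10605) = ((-188 + 121) + 64*(-159))*(-8025 + 10605) = (-67 - 10176)*2580 = -10243*2580 = -26426940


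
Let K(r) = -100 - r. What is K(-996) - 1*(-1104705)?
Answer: 1105601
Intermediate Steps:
K(-996) - 1*(-1104705) = (-100 - 1*(-996)) - 1*(-1104705) = (-100 + 996) + 1104705 = 896 + 1104705 = 1105601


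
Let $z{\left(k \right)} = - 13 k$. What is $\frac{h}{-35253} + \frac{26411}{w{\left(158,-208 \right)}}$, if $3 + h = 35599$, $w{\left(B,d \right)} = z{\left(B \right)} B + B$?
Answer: $- \frac{12477483887}{11435156622} \approx -1.0912$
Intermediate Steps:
$w{\left(B,d \right)} = B - 13 B^{2}$ ($w{\left(B,d \right)} = - 13 B B + B = - 13 B^{2} + B = B - 13 B^{2}$)
$h = 35596$ ($h = -3 + 35599 = 35596$)
$\frac{h}{-35253} + \frac{26411}{w{\left(158,-208 \right)}} = \frac{35596}{-35253} + \frac{26411}{158 \left(1 - 2054\right)} = 35596 \left(- \frac{1}{35253}\right) + \frac{26411}{158 \left(1 - 2054\right)} = - \frac{35596}{35253} + \frac{26411}{158 \left(-2053\right)} = - \frac{35596}{35253} + \frac{26411}{-324374} = - \frac{35596}{35253} + 26411 \left(- \frac{1}{324374}\right) = - \frac{35596}{35253} - \frac{26411}{324374} = - \frac{12477483887}{11435156622}$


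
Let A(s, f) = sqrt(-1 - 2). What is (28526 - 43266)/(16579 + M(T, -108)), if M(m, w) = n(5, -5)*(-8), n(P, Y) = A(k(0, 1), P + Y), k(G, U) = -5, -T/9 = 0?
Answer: -244374460/274863433 - 117920*I*sqrt(3)/274863433 ≈ -0.88908 - 0.00074307*I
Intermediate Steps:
T = 0 (T = -9*0 = 0)
A(s, f) = I*sqrt(3) (A(s, f) = sqrt(-3) = I*sqrt(3))
n(P, Y) = I*sqrt(3)
M(m, w) = -8*I*sqrt(3) (M(m, w) = (I*sqrt(3))*(-8) = -8*I*sqrt(3))
(28526 - 43266)/(16579 + M(T, -108)) = (28526 - 43266)/(16579 - 8*I*sqrt(3)) = -14740/(16579 - 8*I*sqrt(3))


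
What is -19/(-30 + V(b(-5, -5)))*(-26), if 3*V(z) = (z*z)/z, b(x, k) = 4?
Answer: -741/43 ≈ -17.233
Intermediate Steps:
V(z) = z/3 (V(z) = ((z*z)/z)/3 = (z²/z)/3 = z/3)
-19/(-30 + V(b(-5, -5)))*(-26) = -19/(-30 + (⅓)*4)*(-26) = -19/(-30 + 4/3)*(-26) = -19/(-86/3)*(-26) = -19*(-3/86)*(-26) = (57/86)*(-26) = -741/43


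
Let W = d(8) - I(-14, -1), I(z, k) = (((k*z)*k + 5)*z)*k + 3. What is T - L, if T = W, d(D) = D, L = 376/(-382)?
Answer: 25209/191 ≈ 131.98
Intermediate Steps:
L = -188/191 (L = 376*(-1/382) = -188/191 ≈ -0.98429)
I(z, k) = 3 + k*z*(5 + z*k²) (I(z, k) = ((z*k² + 5)*z)*k + 3 = ((5 + z*k²)*z)*k + 3 = (z*(5 + z*k²))*k + 3 = k*z*(5 + z*k²) + 3 = 3 + k*z*(5 + z*k²))
W = 131 (W = 8 - (3 + (-1)³*(-14)² + 5*(-1)*(-14)) = 8 - (3 - 1*196 + 70) = 8 - (3 - 196 + 70) = 8 - 1*(-123) = 8 + 123 = 131)
T = 131
T - L = 131 - 1*(-188/191) = 131 + 188/191 = 25209/191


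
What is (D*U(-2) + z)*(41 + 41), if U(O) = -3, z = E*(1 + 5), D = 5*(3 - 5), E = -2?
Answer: 1476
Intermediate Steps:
D = -10 (D = 5*(-2) = -10)
z = -12 (z = -2*(1 + 5) = -2*6 = -12)
(D*U(-2) + z)*(41 + 41) = (-10*(-3) - 12)*(41 + 41) = (30 - 12)*82 = 18*82 = 1476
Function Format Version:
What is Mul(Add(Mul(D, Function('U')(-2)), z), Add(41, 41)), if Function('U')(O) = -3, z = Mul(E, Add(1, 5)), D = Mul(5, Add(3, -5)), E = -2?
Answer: 1476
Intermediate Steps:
D = -10 (D = Mul(5, -2) = -10)
z = -12 (z = Mul(-2, Add(1, 5)) = Mul(-2, 6) = -12)
Mul(Add(Mul(D, Function('U')(-2)), z), Add(41, 41)) = Mul(Add(Mul(-10, -3), -12), Add(41, 41)) = Mul(Add(30, -12), 82) = Mul(18, 82) = 1476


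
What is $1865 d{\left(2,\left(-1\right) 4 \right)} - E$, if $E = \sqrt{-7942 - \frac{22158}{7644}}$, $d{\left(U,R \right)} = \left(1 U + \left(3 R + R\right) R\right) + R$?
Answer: $115630 - \frac{i \sqrt{263166826}}{182} \approx 1.1563 \cdot 10^{5} - 89.134 i$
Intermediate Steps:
$d{\left(U,R \right)} = R + U + 4 R^{2}$ ($d{\left(U,R \right)} = \left(U + 4 R R\right) + R = \left(U + 4 R^{2}\right) + R = R + U + 4 R^{2}$)
$E = \frac{i \sqrt{263166826}}{182}$ ($E = \sqrt{-7942 - \frac{3693}{1274}} = \sqrt{- \frac{10121801}{1274}} = \frac{i \sqrt{263166826}}{182} \approx 89.134 i$)
$1865 d{\left(2,\left(-1\right) 4 \right)} - E = 1865 \left(\left(-1\right) 4 + 2 + 4 \left(\left(-1\right) 4\right)^{2}\right) - \frac{i \sqrt{263166826}}{182} = 1865 \left(-4 + 2 + 4 \left(-4\right)^{2}\right) - \frac{i \sqrt{263166826}}{182} = 1865 \left(-4 + 2 + 4 \cdot 16\right) - \frac{i \sqrt{263166826}}{182} = 1865 \left(-4 + 2 + 64\right) - \frac{i \sqrt{263166826}}{182} = 1865 \cdot 62 - \frac{i \sqrt{263166826}}{182} = 115630 - \frac{i \sqrt{263166826}}{182}$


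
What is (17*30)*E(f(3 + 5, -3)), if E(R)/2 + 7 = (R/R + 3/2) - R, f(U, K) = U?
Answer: -12750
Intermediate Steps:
E(R) = -9 - 2*R (E(R) = -14 + 2*((R/R + 3/2) - R) = -14 + 2*((1 + 3*(½)) - R) = -14 + 2*((1 + 3/2) - R) = -14 + 2*(5/2 - R) = -14 + (5 - 2*R) = -9 - 2*R)
(17*30)*E(f(3 + 5, -3)) = (17*30)*(-9 - 2*(3 + 5)) = 510*(-9 - 2*8) = 510*(-9 - 16) = 510*(-25) = -12750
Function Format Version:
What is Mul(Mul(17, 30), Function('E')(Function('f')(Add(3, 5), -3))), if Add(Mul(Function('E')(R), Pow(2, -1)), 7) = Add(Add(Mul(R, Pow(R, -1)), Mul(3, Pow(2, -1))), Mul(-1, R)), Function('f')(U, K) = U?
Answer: -12750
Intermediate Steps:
Function('E')(R) = Add(-9, Mul(-2, R)) (Function('E')(R) = Add(-14, Mul(2, Add(Add(Mul(R, Pow(R, -1)), Mul(3, Pow(2, -1))), Mul(-1, R)))) = Add(-14, Mul(2, Add(Add(1, Mul(3, Rational(1, 2))), Mul(-1, R)))) = Add(-14, Mul(2, Add(Add(1, Rational(3, 2)), Mul(-1, R)))) = Add(-14, Mul(2, Add(Rational(5, 2), Mul(-1, R)))) = Add(-14, Add(5, Mul(-2, R))) = Add(-9, Mul(-2, R)))
Mul(Mul(17, 30), Function('E')(Function('f')(Add(3, 5), -3))) = Mul(Mul(17, 30), Add(-9, Mul(-2, Add(3, 5)))) = Mul(510, Add(-9, Mul(-2, 8))) = Mul(510, Add(-9, -16)) = Mul(510, -25) = -12750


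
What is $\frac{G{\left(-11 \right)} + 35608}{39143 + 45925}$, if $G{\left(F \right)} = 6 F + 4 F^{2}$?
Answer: $\frac{18013}{42534} \approx 0.4235$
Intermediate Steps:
$G{\left(F \right)} = 4 F^{2} + 6 F$
$\frac{G{\left(-11 \right)} + 35608}{39143 + 45925} = \frac{2 \left(-11\right) \left(3 + 2 \left(-11\right)\right) + 35608}{39143 + 45925} = \frac{2 \left(-11\right) \left(3 - 22\right) + 35608}{85068} = \left(2 \left(-11\right) \left(-19\right) + 35608\right) \frac{1}{85068} = \left(418 + 35608\right) \frac{1}{85068} = 36026 \cdot \frac{1}{85068} = \frac{18013}{42534}$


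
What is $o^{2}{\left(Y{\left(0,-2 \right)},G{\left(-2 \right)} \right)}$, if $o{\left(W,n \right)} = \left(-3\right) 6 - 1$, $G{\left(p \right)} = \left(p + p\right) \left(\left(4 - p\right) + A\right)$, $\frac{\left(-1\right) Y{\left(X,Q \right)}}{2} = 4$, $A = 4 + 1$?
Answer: $361$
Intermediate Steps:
$A = 5$
$Y{\left(X,Q \right)} = -8$ ($Y{\left(X,Q \right)} = \left(-2\right) 4 = -8$)
$G{\left(p \right)} = 2 p \left(9 - p\right)$ ($G{\left(p \right)} = \left(p + p\right) \left(\left(4 - p\right) + 5\right) = 2 p \left(9 - p\right)$)
$o{\left(W,n \right)} = -19$ ($o{\left(W,n \right)} = -18 - 1 = -19$)
$o^{2}{\left(Y{\left(0,-2 \right)},G{\left(-2 \right)} \right)} = \left(-19\right)^{2} = 361$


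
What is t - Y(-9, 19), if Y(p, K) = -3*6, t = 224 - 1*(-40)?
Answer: 282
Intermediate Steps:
t = 264 (t = 224 + 40 = 264)
Y(p, K) = -18
t - Y(-9, 19) = 264 - 1*(-18) = 264 + 18 = 282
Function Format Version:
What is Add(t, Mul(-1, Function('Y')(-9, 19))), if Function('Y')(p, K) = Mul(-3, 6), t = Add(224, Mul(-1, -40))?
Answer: 282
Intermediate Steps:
t = 264 (t = Add(224, 40) = 264)
Function('Y')(p, K) = -18
Add(t, Mul(-1, Function('Y')(-9, 19))) = Add(264, Mul(-1, -18)) = Add(264, 18) = 282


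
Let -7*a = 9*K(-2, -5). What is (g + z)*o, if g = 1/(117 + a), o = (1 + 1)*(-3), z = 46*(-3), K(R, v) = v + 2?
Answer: 116741/141 ≈ 827.95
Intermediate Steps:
K(R, v) = 2 + v
z = -138
a = 27/7 (a = -9*(2 - 5)/7 = -9*(-3)/7 = -⅐*(-27) = 27/7 ≈ 3.8571)
o = -6 (o = 2*(-3) = -6)
g = 7/846 (g = 1/(117 + 27/7) = 1/(846/7) = 7/846 ≈ 0.0082742)
(g + z)*o = (7/846 - 138)*(-6) = -116741/846*(-6) = 116741/141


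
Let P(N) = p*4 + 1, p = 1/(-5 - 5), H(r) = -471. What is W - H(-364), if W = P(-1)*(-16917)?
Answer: -48396/5 ≈ -9679.2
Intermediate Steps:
p = -1/10 (p = 1/(-10) = -1/10 ≈ -0.10000)
P(N) = 3/5 (P(N) = -1/10*4 + 1 = -2/5 + 1 = 3/5)
W = -50751/5 (W = (3/5)*(-16917) = -50751/5 ≈ -10150.)
W - H(-364) = -50751/5 - 1*(-471) = -50751/5 + 471 = -48396/5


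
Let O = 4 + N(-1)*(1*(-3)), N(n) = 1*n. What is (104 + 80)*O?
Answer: 1288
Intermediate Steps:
N(n) = n
O = 7 (O = 4 - (-3) = 4 - 1*(-3) = 4 + 3 = 7)
(104 + 80)*O = (104 + 80)*7 = 184*7 = 1288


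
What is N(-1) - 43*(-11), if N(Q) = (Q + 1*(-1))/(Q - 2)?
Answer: 1421/3 ≈ 473.67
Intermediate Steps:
N(Q) = (-1 + Q)/(-2 + Q) (N(Q) = (Q - 1)/(-2 + Q) = (-1 + Q)/(-2 + Q))
N(-1) - 43*(-11) = (-1 - 1)/(-2 - 1) - 43*(-11) = -2/(-3) + 473 = -⅓*(-2) + 473 = ⅔ + 473 = 1421/3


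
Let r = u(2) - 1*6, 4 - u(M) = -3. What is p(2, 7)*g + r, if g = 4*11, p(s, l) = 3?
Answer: 133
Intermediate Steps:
u(M) = 7 (u(M) = 4 - 1*(-3) = 4 + 3 = 7)
g = 44
r = 1 (r = 7 - 1*6 = 7 - 6 = 1)
p(2, 7)*g + r = 3*44 + 1 = 132 + 1 = 133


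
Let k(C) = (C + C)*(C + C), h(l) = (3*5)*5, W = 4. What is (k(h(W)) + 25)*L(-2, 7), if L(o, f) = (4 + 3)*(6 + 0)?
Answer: 946050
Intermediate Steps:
h(l) = 75 (h(l) = 15*5 = 75)
k(C) = 4*C² (k(C) = (2*C)*(2*C) = 4*C²)
L(o, f) = 42 (L(o, f) = 7*6 = 42)
(k(h(W)) + 25)*L(-2, 7) = (4*75² + 25)*42 = (4*5625 + 25)*42 = (22500 + 25)*42 = 22525*42 = 946050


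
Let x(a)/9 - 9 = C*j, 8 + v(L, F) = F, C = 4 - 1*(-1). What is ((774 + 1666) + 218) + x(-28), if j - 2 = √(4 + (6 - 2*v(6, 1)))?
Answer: 2829 + 90*√6 ≈ 3049.5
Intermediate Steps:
C = 5 (C = 4 + 1 = 5)
v(L, F) = -8 + F
j = 2 + 2*√6 (j = 2 + √(4 + (6 - 2*(-8 + 1))) = 2 + √(4 + (6 - 2*(-7))) = 2 + √(4 + (6 + 14)) = 2 + √(4 + 20) = 2 + √24 = 2 + 2*√6 ≈ 6.8990)
x(a) = 171 + 90*√6 (x(a) = 81 + 9*(5*(2 + 2*√6)) = 81 + 9*(10 + 10*√6) = 81 + (90 + 90*√6) = 171 + 90*√6)
((774 + 1666) + 218) + x(-28) = ((774 + 1666) + 218) + (171 + 90*√6) = (2440 + 218) + (171 + 90*√6) = 2658 + (171 + 90*√6) = 2829 + 90*√6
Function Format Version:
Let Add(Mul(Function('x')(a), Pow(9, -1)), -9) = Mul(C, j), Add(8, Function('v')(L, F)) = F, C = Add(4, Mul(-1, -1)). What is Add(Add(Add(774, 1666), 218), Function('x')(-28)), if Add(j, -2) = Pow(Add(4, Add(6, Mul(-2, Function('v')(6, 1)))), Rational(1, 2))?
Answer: Add(2829, Mul(90, Pow(6, Rational(1, 2)))) ≈ 3049.5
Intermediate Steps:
C = 5 (C = Add(4, 1) = 5)
Function('v')(L, F) = Add(-8, F)
j = Add(2, Mul(2, Pow(6, Rational(1, 2)))) (j = Add(2, Pow(Add(4, Add(6, Mul(-2, Add(-8, 1)))), Rational(1, 2))) = Add(2, Pow(Add(4, Add(6, Mul(-2, -7))), Rational(1, 2))) = Add(2, Pow(Add(4, Add(6, 14)), Rational(1, 2))) = Add(2, Pow(Add(4, 20), Rational(1, 2))) = Add(2, Pow(24, Rational(1, 2))) = Add(2, Mul(2, Pow(6, Rational(1, 2)))) ≈ 6.8990)
Function('x')(a) = Add(171, Mul(90, Pow(6, Rational(1, 2)))) (Function('x')(a) = Add(81, Mul(9, Mul(5, Add(2, Mul(2, Pow(6, Rational(1, 2))))))) = Add(81, Mul(9, Add(10, Mul(10, Pow(6, Rational(1, 2)))))) = Add(81, Add(90, Mul(90, Pow(6, Rational(1, 2))))) = Add(171, Mul(90, Pow(6, Rational(1, 2)))))
Add(Add(Add(774, 1666), 218), Function('x')(-28)) = Add(Add(Add(774, 1666), 218), Add(171, Mul(90, Pow(6, Rational(1, 2))))) = Add(Add(2440, 218), Add(171, Mul(90, Pow(6, Rational(1, 2))))) = Add(2658, Add(171, Mul(90, Pow(6, Rational(1, 2))))) = Add(2829, Mul(90, Pow(6, Rational(1, 2))))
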